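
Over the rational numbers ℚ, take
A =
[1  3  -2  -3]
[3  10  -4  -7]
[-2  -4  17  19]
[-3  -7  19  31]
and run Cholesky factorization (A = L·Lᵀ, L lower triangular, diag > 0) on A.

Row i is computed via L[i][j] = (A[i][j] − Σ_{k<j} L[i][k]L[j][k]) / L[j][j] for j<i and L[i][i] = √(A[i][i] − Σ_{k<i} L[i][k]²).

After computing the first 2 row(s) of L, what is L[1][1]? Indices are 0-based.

Step 1: L[0][0] = √(1) = 1.
  L[1][0] = (3) / L[0][0] = 3.
Step 2: L[1][1] = √(1) = 1.

L[1][1] = 1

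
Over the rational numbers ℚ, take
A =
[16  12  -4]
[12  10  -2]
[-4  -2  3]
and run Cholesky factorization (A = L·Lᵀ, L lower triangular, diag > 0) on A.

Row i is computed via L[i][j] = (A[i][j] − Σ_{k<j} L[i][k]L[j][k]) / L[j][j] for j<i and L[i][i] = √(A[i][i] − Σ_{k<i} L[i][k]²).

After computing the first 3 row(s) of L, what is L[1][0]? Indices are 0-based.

Step 1: L[0][0] = √(16) = 4.
  L[1][0] = (12) / L[0][0] = 3.
Step 2: L[1][1] = √(1) = 1.
  L[2][0] = (-4) / L[0][0] = -1.
  L[2][1] = (1) / L[1][1] = 1.
Step 3: L[2][2] = √(1) = 1.

L[1][0] = 3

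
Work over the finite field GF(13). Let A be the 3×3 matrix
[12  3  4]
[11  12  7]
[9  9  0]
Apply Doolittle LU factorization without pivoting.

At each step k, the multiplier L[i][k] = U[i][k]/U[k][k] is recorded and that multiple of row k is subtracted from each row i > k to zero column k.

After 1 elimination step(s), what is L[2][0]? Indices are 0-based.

L[2][0] = 4

[col 0] pivot 12
  R1 -= 2*R0 → (0, 6, 12)  (L[1][0] := 2)
  R2 -= 4*R0 → (0, 10, 10)  (L[2][0] := 4)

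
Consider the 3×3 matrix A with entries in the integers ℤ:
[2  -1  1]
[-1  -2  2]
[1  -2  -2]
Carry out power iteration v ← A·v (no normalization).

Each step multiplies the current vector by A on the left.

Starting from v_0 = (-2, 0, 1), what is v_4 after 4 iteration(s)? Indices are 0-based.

v_4 = (-52, -14, -122)

v_0 = (-2, 0, 1).
v_1 = A·v_0 = (-3, 4, -4).
v_2 = A·v_1 = (-14, -13, -3).
v_3 = A·v_2 = (-18, 34, 18).
v_4 = A·v_3 = (-52, -14, -122).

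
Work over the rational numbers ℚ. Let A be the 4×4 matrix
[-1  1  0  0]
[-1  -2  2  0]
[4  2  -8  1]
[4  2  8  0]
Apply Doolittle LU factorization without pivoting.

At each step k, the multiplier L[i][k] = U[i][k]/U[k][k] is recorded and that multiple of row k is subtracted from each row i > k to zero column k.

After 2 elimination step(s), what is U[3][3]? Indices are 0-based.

[col 0] pivot -1
  R1 -= 1*R0 → (0, -3, 2, 0)  (L[1][0] := 1)
  R2 -= -4*R0 → (0, 6, -8, 1)  (L[2][0] := -4)
  R3 -= -4*R0 → (0, 6, 8, 0)  (L[3][0] := -4)
[col 1] pivot -3
  R2 -= -2*R1 → (0, 0, -4, 1)  (L[2][1] := -2)
  R3 -= -2*R1 → (0, 0, 12, 0)  (L[3][1] := -2)

U[3][3] = 0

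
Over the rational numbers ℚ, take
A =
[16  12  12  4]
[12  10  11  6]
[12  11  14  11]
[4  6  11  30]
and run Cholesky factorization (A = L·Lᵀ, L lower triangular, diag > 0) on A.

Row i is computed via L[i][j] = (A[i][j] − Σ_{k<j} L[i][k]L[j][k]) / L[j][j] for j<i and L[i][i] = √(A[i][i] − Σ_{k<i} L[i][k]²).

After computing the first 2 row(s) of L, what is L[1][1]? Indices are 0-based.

L[1][1] = 1

Step 1: L[0][0] = √(16) = 4.
  L[1][0] = (12) / L[0][0] = 3.
Step 2: L[1][1] = √(1) = 1.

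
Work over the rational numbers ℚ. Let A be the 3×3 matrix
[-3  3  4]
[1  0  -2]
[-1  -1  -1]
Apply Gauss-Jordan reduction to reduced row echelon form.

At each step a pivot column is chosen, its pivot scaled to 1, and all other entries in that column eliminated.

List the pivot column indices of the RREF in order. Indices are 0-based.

pivot columns: 0, 1, 2

step 1: normalize row 0 (÷-3) = (1, -1, -4/3)
  row 1: subtract 1×row0 = (0, 1, -2/3)
  row 2: subtract -1×row0 = (0, -2, -7/3)
step 2: normalize row 1 (÷1) = (0, 1, -2/3)
  row 0: subtract -1×row1 = (1, 0, -2)
  row 2: subtract -2×row1 = (0, 0, -11/3)
step 3: normalize row 2 (÷-11/3) = (0, 0, 1)
  row 0: subtract -2×row2 = (1, 0, 0)
  row 1: subtract -2/3×row2 = (0, 1, 0)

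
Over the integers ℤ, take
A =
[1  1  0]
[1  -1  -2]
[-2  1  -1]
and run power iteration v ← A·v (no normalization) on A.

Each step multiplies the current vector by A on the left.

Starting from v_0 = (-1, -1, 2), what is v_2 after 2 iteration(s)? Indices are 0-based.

v_2 = (-6, 4, 1)

v_0 = (-1, -1, 2).
v_1 = A·v_0 = (-2, -4, -1).
v_2 = A·v_1 = (-6, 4, 1).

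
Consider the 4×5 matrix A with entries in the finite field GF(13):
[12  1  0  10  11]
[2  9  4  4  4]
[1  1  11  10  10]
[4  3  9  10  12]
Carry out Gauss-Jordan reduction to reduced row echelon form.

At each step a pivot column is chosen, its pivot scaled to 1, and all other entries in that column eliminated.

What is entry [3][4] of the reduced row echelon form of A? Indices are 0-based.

M[3][4] = 11

pivot(0,0)=12: scale R0 → (1, 12, 0, 3, 2)
  clear (1,0): R1 −= (2)R0 → (0, 11, 4, 11, 0)
  clear (2,0): R2 −= (1)R0 → (0, 2, 11, 7, 8)
  clear (3,0): R3 −= (4)R0 → (0, 7, 9, 11, 4)
pivot(1,1)=11: scale R1 → (0, 1, 11, 1, 0)
  clear (0,1): R0 −= (12)R1 → (1, 0, 11, 4, 2)
  clear (2,1): R2 −= (2)R1 → (0, 0, 2, 5, 8)
  clear (3,1): R3 −= (7)R1 → (0, 0, 10, 4, 4)
pivot(2,2)=2: scale R2 → (0, 0, 1, 9, 4)
  clear (0,2): R0 −= (11)R2 → (1, 0, 0, 9, 10)
  clear (1,2): R1 −= (11)R2 → (0, 1, 0, 6, 8)
  clear (3,2): R3 −= (10)R2 → (0, 0, 0, 5, 3)
pivot(3,3)=5: scale R3 → (0, 0, 0, 1, 11)
  clear (0,3): R0 −= (9)R3 → (1, 0, 0, 0, 2)
  clear (1,3): R1 −= (6)R3 → (0, 1, 0, 0, 7)
  clear (2,3): R2 −= (9)R3 → (0, 0, 1, 0, 9)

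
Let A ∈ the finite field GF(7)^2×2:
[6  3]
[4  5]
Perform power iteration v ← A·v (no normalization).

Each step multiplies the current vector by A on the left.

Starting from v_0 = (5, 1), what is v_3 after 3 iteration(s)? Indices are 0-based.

v_3 = (1, 4)

v_0 = (5, 1).
v_1 = A·v_0 = (5, 4).
v_2 = A·v_1 = (0, 5).
v_3 = A·v_2 = (1, 4).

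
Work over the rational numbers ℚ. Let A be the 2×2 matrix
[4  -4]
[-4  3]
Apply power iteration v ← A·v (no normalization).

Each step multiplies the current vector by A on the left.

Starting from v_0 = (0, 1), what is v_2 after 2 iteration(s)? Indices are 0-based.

v_2 = (-28, 25)

v_0 = (0, 1).
v_1 = A·v_0 = (-4, 3).
v_2 = A·v_1 = (-28, 25).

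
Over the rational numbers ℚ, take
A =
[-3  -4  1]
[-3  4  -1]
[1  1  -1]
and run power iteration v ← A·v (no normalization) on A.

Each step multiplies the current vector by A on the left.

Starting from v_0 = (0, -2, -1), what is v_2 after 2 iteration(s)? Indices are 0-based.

v_0 = (0, -2, -1).
v_1 = A·v_0 = (7, -7, -1).
v_2 = A·v_1 = (6, -48, 1).

v_2 = (6, -48, 1)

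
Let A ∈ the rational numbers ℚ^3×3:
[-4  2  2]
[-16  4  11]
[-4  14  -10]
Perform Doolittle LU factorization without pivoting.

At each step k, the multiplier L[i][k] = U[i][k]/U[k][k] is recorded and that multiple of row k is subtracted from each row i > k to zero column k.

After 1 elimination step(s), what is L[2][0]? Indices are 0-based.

L[2][0] = 1

k=0: U[0][0]=-4
  eliminate (1,0): mult=4, new row 1: (0, -4, 3); set L[1][0]=4
  eliminate (2,0): mult=1, new row 2: (0, 12, -12); set L[2][0]=1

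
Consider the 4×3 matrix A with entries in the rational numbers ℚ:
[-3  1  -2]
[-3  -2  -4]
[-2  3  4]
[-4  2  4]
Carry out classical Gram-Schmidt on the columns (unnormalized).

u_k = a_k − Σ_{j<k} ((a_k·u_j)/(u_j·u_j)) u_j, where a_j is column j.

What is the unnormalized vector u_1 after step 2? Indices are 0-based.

Step 1: u_0 = a_0 = (-3, -3, -2, -4).
Step 2: u_1 = a_1 − (-11/38)·u_0 = (5/38, -109/38, 46/19, 16/19).

u_1 = (5/38, -109/38, 46/19, 16/19)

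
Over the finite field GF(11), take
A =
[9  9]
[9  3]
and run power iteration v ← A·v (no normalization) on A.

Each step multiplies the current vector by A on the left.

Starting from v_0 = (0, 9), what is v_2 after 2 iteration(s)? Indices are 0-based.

v_0 = (0, 9).
v_1 = A·v_0 = (4, 5).
v_2 = A·v_1 = (4, 7).

v_2 = (4, 7)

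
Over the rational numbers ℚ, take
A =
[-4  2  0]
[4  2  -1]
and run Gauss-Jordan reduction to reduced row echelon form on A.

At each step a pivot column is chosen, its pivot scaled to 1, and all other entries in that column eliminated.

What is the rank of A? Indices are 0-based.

[1] R0 /= -4  ⇒  (1, -1/2, 0)
     R1 -= 4·R0  ⇒  (0, 4, -1)
[2] R1 /= 4  ⇒  (0, 1, -1/4)
     R0 -= -1/2·R1  ⇒  (1, 0, -1/8)

rank = 2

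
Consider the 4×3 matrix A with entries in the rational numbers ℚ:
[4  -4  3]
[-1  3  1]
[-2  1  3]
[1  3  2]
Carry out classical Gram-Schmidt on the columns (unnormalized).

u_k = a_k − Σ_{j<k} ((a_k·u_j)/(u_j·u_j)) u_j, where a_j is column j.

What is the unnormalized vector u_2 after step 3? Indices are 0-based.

u_2 = (431/223, 313/446, 851/223, 269/446)

Step 1: u_0 = a_0 = (4, -1, -2, 1).
Step 2: u_1 = a_1 − (-9/11)·u_0 = (-8/11, 24/11, -7/11, 42/11).
Step 3: u_2 = a_2 − (7/22)·u_0 − (63/223)·u_1 = (431/223, 313/446, 851/223, 269/446).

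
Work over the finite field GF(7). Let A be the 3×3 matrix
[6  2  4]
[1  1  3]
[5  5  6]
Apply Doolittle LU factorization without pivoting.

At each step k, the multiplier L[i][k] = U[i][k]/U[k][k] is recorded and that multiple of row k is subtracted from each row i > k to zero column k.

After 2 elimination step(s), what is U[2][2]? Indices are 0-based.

Step 1: pivot at (0,0) is 6.
  row1 ← row1 − (6)·row0  ⇒  L[1][0]=6, U row1=(0, 3, 0)
  row2 ← row2 − (2)·row0  ⇒  L[2][0]=2, U row2=(0, 1, 5)
Step 2: pivot at (1,1) is 3.
  row2 ← row2 − (5)·row1  ⇒  L[2][1]=5, U row2=(0, 0, 5)

U[2][2] = 5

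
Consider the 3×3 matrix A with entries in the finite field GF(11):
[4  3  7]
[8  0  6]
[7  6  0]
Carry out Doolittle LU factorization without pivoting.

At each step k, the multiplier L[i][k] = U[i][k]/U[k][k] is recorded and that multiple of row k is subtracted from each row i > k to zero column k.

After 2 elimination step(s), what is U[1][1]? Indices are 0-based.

Step 1: pivot at (0,0) is 4.
  row1 ← row1 − (2)·row0  ⇒  L[1][0]=2, U row1=(0, 5, 3)
  row2 ← row2 − (10)·row0  ⇒  L[2][0]=10, U row2=(0, 9, 7)
Step 2: pivot at (1,1) is 5.
  row2 ← row2 − (4)·row1  ⇒  L[2][1]=4, U row2=(0, 0, 6)

U[1][1] = 5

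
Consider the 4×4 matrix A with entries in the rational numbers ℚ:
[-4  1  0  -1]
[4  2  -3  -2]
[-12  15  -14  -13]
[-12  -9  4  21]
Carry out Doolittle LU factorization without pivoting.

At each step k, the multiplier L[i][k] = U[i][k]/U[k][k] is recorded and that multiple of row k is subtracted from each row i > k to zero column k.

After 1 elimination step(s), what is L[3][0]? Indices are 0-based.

L[3][0] = 3

[col 0] pivot -4
  R1 -= -1*R0 → (0, 3, -3, -3)  (L[1][0] := -1)
  R2 -= 3*R0 → (0, 12, -14, -10)  (L[2][0] := 3)
  R3 -= 3*R0 → (0, -12, 4, 24)  (L[3][0] := 3)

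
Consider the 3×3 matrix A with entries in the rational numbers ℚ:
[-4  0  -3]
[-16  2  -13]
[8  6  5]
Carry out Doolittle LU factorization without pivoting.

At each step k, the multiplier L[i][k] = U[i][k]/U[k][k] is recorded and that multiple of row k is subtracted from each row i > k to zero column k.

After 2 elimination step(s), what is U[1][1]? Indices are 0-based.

U[1][1] = 2

k=0: U[0][0]=-4
  eliminate (1,0): mult=4, new row 1: (0, 2, -1); set L[1][0]=4
  eliminate (2,0): mult=-2, new row 2: (0, 6, -1); set L[2][0]=-2
k=1: U[1][1]=2
  eliminate (2,1): mult=3, new row 2: (0, 0, 2); set L[2][1]=3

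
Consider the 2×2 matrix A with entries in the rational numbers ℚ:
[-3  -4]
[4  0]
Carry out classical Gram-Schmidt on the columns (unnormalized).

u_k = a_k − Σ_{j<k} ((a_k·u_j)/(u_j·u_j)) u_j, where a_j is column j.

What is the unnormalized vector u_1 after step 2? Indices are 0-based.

Step 1: u_0 = a_0 = (-3, 4).
Step 2: u_1 = a_1 − (12/25)·u_0 = (-64/25, -48/25).

u_1 = (-64/25, -48/25)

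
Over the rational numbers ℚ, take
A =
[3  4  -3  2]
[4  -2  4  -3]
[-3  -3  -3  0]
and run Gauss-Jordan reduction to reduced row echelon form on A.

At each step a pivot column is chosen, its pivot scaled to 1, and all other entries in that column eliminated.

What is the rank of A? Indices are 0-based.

rank = 3

step 1: normalize row 0 (÷3) = (1, 4/3, -1, 2/3)
  row 1: subtract 4×row0 = (0, -22/3, 8, -17/3)
  row 2: subtract -3×row0 = (0, 1, -6, 2)
step 2: normalize row 1 (÷-22/3) = (0, 1, -12/11, 17/22)
  row 0: subtract 4/3×row1 = (1, 0, 5/11, -4/11)
  row 2: subtract 1×row1 = (0, 0, -54/11, 27/22)
step 3: normalize row 2 (÷-54/11) = (0, 0, 1, -1/4)
  row 0: subtract 5/11×row2 = (1, 0, 0, -1/4)
  row 1: subtract -12/11×row2 = (0, 1, 0, 1/2)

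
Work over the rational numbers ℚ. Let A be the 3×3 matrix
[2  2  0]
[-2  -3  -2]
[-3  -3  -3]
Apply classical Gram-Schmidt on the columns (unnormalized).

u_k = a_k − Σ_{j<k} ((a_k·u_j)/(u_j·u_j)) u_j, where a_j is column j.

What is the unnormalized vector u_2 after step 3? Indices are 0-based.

u_2 = (-18/13, 0, -12/13)

Step 1: u_0 = a_0 = (2, -2, -3).
Step 2: u_1 = a_1 − (19/17)·u_0 = (-4/17, -13/17, 6/17).
Step 3: u_2 = a_2 − (13/17)·u_0 − (8/13)·u_1 = (-18/13, 0, -12/13).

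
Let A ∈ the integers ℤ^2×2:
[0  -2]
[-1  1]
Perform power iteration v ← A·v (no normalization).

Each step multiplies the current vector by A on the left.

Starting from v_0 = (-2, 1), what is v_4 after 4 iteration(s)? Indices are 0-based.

v_0 = (-2, 1).
v_1 = A·v_0 = (-2, 3).
v_2 = A·v_1 = (-6, 5).
v_3 = A·v_2 = (-10, 11).
v_4 = A·v_3 = (-22, 21).

v_4 = (-22, 21)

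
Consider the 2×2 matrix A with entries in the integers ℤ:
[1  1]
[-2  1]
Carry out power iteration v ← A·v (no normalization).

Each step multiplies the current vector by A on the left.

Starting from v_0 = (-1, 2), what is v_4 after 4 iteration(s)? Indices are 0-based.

v_0 = (-1, 2).
v_1 = A·v_0 = (1, 4).
v_2 = A·v_1 = (5, 2).
v_3 = A·v_2 = (7, -8).
v_4 = A·v_3 = (-1, -22).

v_4 = (-1, -22)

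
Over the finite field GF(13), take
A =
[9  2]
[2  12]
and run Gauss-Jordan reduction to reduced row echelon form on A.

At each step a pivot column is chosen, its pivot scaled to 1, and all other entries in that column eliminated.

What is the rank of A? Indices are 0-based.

step 1: normalize row 0 (÷9) = (1, 6)
  row 1: subtract 2×row0 = (0, 0)
skip col 1 (zero from row 1)

rank = 1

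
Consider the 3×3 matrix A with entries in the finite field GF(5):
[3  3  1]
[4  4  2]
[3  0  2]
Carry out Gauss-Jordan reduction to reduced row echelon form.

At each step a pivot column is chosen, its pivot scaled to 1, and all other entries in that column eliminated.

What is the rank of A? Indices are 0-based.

rank = 3

step 1: normalize row 0 (÷3) = (1, 1, 2)
  row 1: subtract 4×row0 = (0, 0, 4)
  row 2: subtract 3×row0 = (0, 2, 1)
step 2: exchange rows 1,2
step 2: normalize row 1 (÷2) = (0, 1, 3)
  row 0: subtract 1×row1 = (1, 0, 4)
step 3: normalize row 2 (÷4) = (0, 0, 1)
  row 0: subtract 4×row2 = (1, 0, 0)
  row 1: subtract 3×row2 = (0, 1, 0)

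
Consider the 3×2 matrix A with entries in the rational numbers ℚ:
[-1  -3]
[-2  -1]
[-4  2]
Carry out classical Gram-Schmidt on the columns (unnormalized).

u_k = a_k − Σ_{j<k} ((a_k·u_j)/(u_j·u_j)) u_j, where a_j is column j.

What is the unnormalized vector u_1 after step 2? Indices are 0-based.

u_1 = (-22/7, -9/7, 10/7)

Step 1: u_0 = a_0 = (-1, -2, -4).
Step 2: u_1 = a_1 − (-1/7)·u_0 = (-22/7, -9/7, 10/7).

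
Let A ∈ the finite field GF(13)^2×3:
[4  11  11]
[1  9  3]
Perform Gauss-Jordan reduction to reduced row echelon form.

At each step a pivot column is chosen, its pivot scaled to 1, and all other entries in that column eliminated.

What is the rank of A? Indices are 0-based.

step 1: normalize row 0 (÷4) = (1, 6, 6)
  row 1: subtract 1×row0 = (0, 3, 10)
step 2: normalize row 1 (÷3) = (0, 1, 12)
  row 0: subtract 6×row1 = (1, 0, 12)

rank = 2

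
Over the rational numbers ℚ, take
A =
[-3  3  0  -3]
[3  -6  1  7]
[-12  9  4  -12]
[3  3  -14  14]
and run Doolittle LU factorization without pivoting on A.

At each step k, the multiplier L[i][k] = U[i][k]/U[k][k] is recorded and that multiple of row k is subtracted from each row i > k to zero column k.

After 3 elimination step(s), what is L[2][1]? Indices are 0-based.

L[2][1] = 1

Step 1: pivot at (0,0) is -3.
  row1 ← row1 − (-1)·row0  ⇒  L[1][0]=-1, U row1=(0, -3, 1, 4)
  row2 ← row2 − (4)·row0  ⇒  L[2][0]=4, U row2=(0, -3, 4, 0)
  row3 ← row3 − (-1)·row0  ⇒  L[3][0]=-1, U row3=(0, 6, -14, 11)
Step 2: pivot at (1,1) is -3.
  row2 ← row2 − (1)·row1  ⇒  L[2][1]=1, U row2=(0, 0, 3, -4)
  row3 ← row3 − (-2)·row1  ⇒  L[3][1]=-2, U row3=(0, 0, -12, 19)
Step 3: pivot at (2,2) is 3.
  row3 ← row3 − (-4)·row2  ⇒  L[3][2]=-4, U row3=(0, 0, 0, 3)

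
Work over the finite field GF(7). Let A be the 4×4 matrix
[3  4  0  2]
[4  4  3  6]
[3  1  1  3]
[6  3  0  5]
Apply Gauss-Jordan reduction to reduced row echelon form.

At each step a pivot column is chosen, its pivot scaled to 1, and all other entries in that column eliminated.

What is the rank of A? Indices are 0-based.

rank = 3

[1] R0 /= 3  ⇒  (1, 6, 0, 3)
     R1 -= 4·R0  ⇒  (0, 1, 3, 1)
     R2 -= 3·R0  ⇒  (0, 4, 1, 1)
     R3 -= 6·R0  ⇒  (0, 2, 0, 1)
[2] R1 /= 1  ⇒  (0, 1, 3, 1)
     R0 -= 6·R1  ⇒  (1, 0, 3, 4)
     R2 -= 4·R1  ⇒  (0, 0, 3, 4)
     R3 -= 2·R1  ⇒  (0, 0, 1, 6)
[3] R2 /= 3  ⇒  (0, 0, 1, 6)
     R0 -= 3·R2  ⇒  (1, 0, 0, 0)
     R1 -= 3·R2  ⇒  (0, 1, 0, 4)
     R3 -= 1·R2  ⇒  (0, 0, 0, 0)
column 3 empty below row 3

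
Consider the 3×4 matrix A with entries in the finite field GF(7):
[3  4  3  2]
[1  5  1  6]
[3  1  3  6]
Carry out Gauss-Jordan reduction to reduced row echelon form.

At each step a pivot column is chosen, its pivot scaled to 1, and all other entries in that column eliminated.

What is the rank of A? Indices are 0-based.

rank = 3

[1] R0 /= 3  ⇒  (1, 6, 1, 3)
     R1 -= 1·R0  ⇒  (0, 6, 0, 3)
     R2 -= 3·R0  ⇒  (0, 4, 0, 4)
[2] R1 /= 6  ⇒  (0, 1, 0, 4)
     R0 -= 6·R1  ⇒  (1, 0, 1, 0)
     R2 -= 4·R1  ⇒  (0, 0, 0, 2)
column 2 empty below row 2
[3] R2 /= 2  ⇒  (0, 0, 0, 1)
     R1 -= 4·R2  ⇒  (0, 1, 0, 0)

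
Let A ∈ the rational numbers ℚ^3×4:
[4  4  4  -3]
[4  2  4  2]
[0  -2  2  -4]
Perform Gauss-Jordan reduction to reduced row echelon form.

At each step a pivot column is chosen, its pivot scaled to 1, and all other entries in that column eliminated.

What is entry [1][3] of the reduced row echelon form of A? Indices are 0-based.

M[1][3] = -5/2

step 1: normalize row 0 (÷4) = (1, 1, 1, -3/4)
  row 1: subtract 4×row0 = (0, -2, 0, 5)
step 2: normalize row 1 (÷-2) = (0, 1, 0, -5/2)
  row 0: subtract 1×row1 = (1, 0, 1, 7/4)
  row 2: subtract -2×row1 = (0, 0, 2, -9)
step 3: normalize row 2 (÷2) = (0, 0, 1, -9/2)
  row 0: subtract 1×row2 = (1, 0, 0, 25/4)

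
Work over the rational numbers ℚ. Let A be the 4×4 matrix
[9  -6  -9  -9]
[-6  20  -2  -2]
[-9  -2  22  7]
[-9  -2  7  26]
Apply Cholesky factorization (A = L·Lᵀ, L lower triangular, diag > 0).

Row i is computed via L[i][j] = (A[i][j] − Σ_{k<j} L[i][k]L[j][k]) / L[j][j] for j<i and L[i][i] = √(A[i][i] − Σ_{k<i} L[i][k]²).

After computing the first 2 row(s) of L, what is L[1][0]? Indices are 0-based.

Step 1: L[0][0] = √(9) = 3.
  L[1][0] = (-6) / L[0][0] = -2.
Step 2: L[1][1] = √(16) = 4.

L[1][0] = -2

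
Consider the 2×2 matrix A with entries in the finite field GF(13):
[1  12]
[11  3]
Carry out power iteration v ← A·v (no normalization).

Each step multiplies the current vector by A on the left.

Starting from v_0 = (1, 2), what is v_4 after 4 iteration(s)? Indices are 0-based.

v_0 = (1, 2).
v_1 = A·v_0 = (12, 4).
v_2 = A·v_1 = (8, 1).
v_3 = A·v_2 = (7, 0).
v_4 = A·v_3 = (7, 12).

v_4 = (7, 12)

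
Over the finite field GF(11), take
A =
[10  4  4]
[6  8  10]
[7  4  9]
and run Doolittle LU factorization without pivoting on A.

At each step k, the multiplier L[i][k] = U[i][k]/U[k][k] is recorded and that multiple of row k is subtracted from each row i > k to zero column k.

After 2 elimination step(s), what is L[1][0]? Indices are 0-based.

L[1][0] = 5

k=0: U[0][0]=10
  eliminate (1,0): mult=5, new row 1: (0, 10, 1); set L[1][0]=5
  eliminate (2,0): mult=4, new row 2: (0, 10, 4); set L[2][0]=4
k=1: U[1][1]=10
  eliminate (2,1): mult=1, new row 2: (0, 0, 3); set L[2][1]=1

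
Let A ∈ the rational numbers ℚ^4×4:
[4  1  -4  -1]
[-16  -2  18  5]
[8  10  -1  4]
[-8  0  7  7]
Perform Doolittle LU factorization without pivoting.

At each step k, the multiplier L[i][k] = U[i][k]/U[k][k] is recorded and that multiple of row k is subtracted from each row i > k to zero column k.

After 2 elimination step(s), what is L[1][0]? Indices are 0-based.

L[1][0] = -4

k=0: U[0][0]=4
  eliminate (1,0): mult=-4, new row 1: (0, 2, 2, 1); set L[1][0]=-4
  eliminate (2,0): mult=2, new row 2: (0, 8, 7, 6); set L[2][0]=2
  eliminate (3,0): mult=-2, new row 3: (0, 2, -1, 5); set L[3][0]=-2
k=1: U[1][1]=2
  eliminate (2,1): mult=4, new row 2: (0, 0, -1, 2); set L[2][1]=4
  eliminate (3,1): mult=1, new row 3: (0, 0, -3, 4); set L[3][1]=1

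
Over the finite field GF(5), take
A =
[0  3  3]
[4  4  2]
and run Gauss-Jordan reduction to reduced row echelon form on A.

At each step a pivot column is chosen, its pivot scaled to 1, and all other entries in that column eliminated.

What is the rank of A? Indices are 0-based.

[1] R0 <-> R1
[1] R0 /= 4  ⇒  (1, 1, 3)
[2] R1 /= 3  ⇒  (0, 1, 1)
     R0 -= 1·R1  ⇒  (1, 0, 2)

rank = 2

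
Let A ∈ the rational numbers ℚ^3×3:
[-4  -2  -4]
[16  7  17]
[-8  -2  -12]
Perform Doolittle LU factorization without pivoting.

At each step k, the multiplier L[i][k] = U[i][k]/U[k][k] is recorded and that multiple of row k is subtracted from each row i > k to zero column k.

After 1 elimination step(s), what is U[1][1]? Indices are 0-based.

[col 0] pivot -4
  R1 -= -4*R0 → (0, -1, 1)  (L[1][0] := -4)
  R2 -= 2*R0 → (0, 2, -4)  (L[2][0] := 2)

U[1][1] = -1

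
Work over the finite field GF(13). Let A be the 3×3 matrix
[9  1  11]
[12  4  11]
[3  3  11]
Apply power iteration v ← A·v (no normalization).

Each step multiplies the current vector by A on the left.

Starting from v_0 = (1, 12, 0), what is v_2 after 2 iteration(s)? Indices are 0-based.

v_2 = (2, 11, 9)

v_0 = (1, 12, 0).
v_1 = A·v_0 = (8, 8, 0).
v_2 = A·v_1 = (2, 11, 9).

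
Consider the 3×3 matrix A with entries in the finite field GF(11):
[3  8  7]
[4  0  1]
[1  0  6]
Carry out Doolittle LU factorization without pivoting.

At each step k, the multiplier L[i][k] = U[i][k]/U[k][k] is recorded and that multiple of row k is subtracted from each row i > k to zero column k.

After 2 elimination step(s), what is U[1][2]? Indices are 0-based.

U[1][2] = 10

k=0: U[0][0]=3
  eliminate (1,0): mult=5, new row 1: (0, 4, 10); set L[1][0]=5
  eliminate (2,0): mult=4, new row 2: (0, 1, 0); set L[2][0]=4
k=1: U[1][1]=4
  eliminate (2,1): mult=3, new row 2: (0, 0, 3); set L[2][1]=3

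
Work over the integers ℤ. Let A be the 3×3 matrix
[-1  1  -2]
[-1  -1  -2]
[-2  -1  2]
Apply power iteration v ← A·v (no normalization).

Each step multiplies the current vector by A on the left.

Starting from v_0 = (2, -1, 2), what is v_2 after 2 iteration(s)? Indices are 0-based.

v_2 = (0, 10, 21)

v_0 = (2, -1, 2).
v_1 = A·v_0 = (-7, -5, 1).
v_2 = A·v_1 = (0, 10, 21).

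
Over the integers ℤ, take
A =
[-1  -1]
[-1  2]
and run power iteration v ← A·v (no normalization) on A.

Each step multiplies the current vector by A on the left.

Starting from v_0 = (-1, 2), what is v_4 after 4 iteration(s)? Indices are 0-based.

v_4 = (-19, 59)

v_0 = (-1, 2).
v_1 = A·v_0 = (-1, 5).
v_2 = A·v_1 = (-4, 11).
v_3 = A·v_2 = (-7, 26).
v_4 = A·v_3 = (-19, 59).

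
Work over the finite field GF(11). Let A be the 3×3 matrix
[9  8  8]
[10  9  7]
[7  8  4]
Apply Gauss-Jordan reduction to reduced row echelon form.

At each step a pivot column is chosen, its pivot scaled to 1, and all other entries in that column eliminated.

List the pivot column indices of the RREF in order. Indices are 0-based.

pivot columns: 0, 1, 2

pivot(0,0)=9: scale R0 → (1, 7, 7)
  clear (1,0): R1 −= (10)R0 → (0, 5, 3)
  clear (2,0): R2 −= (7)R0 → (0, 3, 10)
pivot(1,1)=5: scale R1 → (0, 1, 5)
  clear (0,1): R0 −= (7)R1 → (1, 0, 5)
  clear (2,1): R2 −= (3)R1 → (0, 0, 6)
pivot(2,2)=6: scale R2 → (0, 0, 1)
  clear (0,2): R0 −= (5)R2 → (1, 0, 0)
  clear (1,2): R1 −= (5)R2 → (0, 1, 0)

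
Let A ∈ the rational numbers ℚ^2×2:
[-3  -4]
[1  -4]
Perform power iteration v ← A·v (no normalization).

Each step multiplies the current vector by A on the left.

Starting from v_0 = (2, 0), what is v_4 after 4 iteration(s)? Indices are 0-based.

v_4 = (-342, -238)

v_0 = (2, 0).
v_1 = A·v_0 = (-6, 2).
v_2 = A·v_1 = (10, -14).
v_3 = A·v_2 = (26, 66).
v_4 = A·v_3 = (-342, -238).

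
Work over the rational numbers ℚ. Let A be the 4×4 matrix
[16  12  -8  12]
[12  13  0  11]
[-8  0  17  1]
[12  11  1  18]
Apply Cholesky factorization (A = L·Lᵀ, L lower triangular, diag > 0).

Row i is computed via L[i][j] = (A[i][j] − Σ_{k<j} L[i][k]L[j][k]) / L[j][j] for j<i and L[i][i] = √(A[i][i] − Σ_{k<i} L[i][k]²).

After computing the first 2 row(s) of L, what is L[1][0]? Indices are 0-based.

L[1][0] = 3

Step 1: L[0][0] = √(16) = 4.
  L[1][0] = (12) / L[0][0] = 3.
Step 2: L[1][1] = √(4) = 2.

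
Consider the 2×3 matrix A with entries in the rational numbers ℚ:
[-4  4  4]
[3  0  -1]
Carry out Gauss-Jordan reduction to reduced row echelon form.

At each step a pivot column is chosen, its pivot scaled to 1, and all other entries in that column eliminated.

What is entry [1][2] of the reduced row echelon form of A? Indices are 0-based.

M[1][2] = 2/3

step 1: normalize row 0 (÷-4) = (1, -1, -1)
  row 1: subtract 3×row0 = (0, 3, 2)
step 2: normalize row 1 (÷3) = (0, 1, 2/3)
  row 0: subtract -1×row1 = (1, 0, -1/3)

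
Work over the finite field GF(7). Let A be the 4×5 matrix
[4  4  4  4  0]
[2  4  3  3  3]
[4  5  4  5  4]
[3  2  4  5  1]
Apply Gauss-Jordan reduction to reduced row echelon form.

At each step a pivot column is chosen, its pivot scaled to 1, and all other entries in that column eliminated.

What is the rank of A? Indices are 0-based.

rank = 4

step 1: normalize row 0 (÷4) = (1, 1, 1, 1, 0)
  row 1: subtract 2×row0 = (0, 2, 1, 1, 3)
  row 2: subtract 4×row0 = (0, 1, 0, 1, 4)
  row 3: subtract 3×row0 = (0, 6, 1, 2, 1)
step 2: normalize row 1 (÷2) = (0, 1, 4, 4, 5)
  row 0: subtract 1×row1 = (1, 0, 4, 4, 2)
  row 2: subtract 1×row1 = (0, 0, 3, 4, 6)
  row 3: subtract 6×row1 = (0, 0, 5, 6, 6)
step 3: normalize row 2 (÷3) = (0, 0, 1, 6, 2)
  row 0: subtract 4×row2 = (1, 0, 0, 1, 1)
  row 1: subtract 4×row2 = (0, 1, 0, 1, 4)
  row 3: subtract 5×row2 = (0, 0, 0, 4, 3)
step 4: normalize row 3 (÷4) = (0, 0, 0, 1, 6)
  row 0: subtract 1×row3 = (1, 0, 0, 0, 2)
  row 1: subtract 1×row3 = (0, 1, 0, 0, 5)
  row 2: subtract 6×row3 = (0, 0, 1, 0, 1)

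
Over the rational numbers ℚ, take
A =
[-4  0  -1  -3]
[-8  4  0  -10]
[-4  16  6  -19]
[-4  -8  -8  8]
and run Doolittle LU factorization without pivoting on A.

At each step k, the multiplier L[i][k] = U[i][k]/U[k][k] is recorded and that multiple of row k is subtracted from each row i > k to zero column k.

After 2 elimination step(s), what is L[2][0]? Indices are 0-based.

L[2][0] = 1

k=0: U[0][0]=-4
  eliminate (1,0): mult=2, new row 1: (0, 4, 2, -4); set L[1][0]=2
  eliminate (2,0): mult=1, new row 2: (0, 16, 7, -16); set L[2][0]=1
  eliminate (3,0): mult=1, new row 3: (0, -8, -7, 11); set L[3][0]=1
k=1: U[1][1]=4
  eliminate (2,1): mult=4, new row 2: (0, 0, -1, 0); set L[2][1]=4
  eliminate (3,1): mult=-2, new row 3: (0, 0, -3, 3); set L[3][1]=-2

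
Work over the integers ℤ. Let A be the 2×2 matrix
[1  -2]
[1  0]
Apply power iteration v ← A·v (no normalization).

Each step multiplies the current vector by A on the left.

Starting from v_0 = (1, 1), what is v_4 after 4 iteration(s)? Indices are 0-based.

v_0 = (1, 1).
v_1 = A·v_0 = (-1, 1).
v_2 = A·v_1 = (-3, -1).
v_3 = A·v_2 = (-1, -3).
v_4 = A·v_3 = (5, -1).

v_4 = (5, -1)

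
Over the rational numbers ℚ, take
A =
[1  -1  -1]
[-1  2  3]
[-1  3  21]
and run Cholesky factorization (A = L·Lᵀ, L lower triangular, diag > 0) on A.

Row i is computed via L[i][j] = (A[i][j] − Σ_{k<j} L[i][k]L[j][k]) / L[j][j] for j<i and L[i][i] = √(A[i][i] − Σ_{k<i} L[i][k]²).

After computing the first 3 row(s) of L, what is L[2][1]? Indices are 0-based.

Step 1: L[0][0] = √(1) = 1.
  L[1][0] = (-1) / L[0][0] = -1.
Step 2: L[1][1] = √(1) = 1.
  L[2][0] = (-1) / L[0][0] = -1.
  L[2][1] = (2) / L[1][1] = 2.
Step 3: L[2][2] = √(16) = 4.

L[2][1] = 2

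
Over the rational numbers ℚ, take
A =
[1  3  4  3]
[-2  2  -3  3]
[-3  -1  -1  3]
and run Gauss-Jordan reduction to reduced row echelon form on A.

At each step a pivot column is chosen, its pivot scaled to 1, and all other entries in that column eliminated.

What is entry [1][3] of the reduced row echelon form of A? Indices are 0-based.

M[1][3] = 13/16

[1] R0 /= 1  ⇒  (1, 3, 4, 3)
     R1 -= -2·R0  ⇒  (0, 8, 5, 9)
     R2 -= -3·R0  ⇒  (0, 8, 11, 12)
[2] R1 /= 8  ⇒  (0, 1, 5/8, 9/8)
     R0 -= 3·R1  ⇒  (1, 0, 17/8, -3/8)
     R2 -= 8·R1  ⇒  (0, 0, 6, 3)
[3] R2 /= 6  ⇒  (0, 0, 1, 1/2)
     R0 -= 17/8·R2  ⇒  (1, 0, 0, -23/16)
     R1 -= 5/8·R2  ⇒  (0, 1, 0, 13/16)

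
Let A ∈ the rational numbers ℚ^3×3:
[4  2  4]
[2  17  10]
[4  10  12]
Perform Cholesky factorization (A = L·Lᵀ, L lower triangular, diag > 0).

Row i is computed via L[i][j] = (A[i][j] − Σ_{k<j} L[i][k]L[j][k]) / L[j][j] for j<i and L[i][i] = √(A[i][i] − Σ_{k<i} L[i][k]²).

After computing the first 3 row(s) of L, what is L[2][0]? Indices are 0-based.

L[2][0] = 2

Step 1: L[0][0] = √(4) = 2.
  L[1][0] = (2) / L[0][0] = 1.
Step 2: L[1][1] = √(16) = 4.
  L[2][0] = (4) / L[0][0] = 2.
  L[2][1] = (8) / L[1][1] = 2.
Step 3: L[2][2] = √(4) = 2.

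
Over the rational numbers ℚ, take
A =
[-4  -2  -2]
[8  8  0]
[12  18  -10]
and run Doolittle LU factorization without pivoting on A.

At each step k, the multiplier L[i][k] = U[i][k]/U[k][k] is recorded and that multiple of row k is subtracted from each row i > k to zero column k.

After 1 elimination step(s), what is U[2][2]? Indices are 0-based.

U[2][2] = -16

[col 0] pivot -4
  R1 -= -2*R0 → (0, 4, -4)  (L[1][0] := -2)
  R2 -= -3*R0 → (0, 12, -16)  (L[2][0] := -3)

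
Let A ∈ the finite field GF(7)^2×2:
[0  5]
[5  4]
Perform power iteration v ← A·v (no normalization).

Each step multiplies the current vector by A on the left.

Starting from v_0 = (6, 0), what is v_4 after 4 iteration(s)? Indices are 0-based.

v_0 = (6, 0).
v_1 = A·v_0 = (0, 2).
v_2 = A·v_1 = (3, 1).
v_3 = A·v_2 = (5, 5).
v_4 = A·v_3 = (4, 3).

v_4 = (4, 3)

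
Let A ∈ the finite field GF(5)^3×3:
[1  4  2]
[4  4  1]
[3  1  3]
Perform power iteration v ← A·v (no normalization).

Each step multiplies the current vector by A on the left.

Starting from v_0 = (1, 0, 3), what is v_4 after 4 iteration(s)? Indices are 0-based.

v_4 = (1, 1, 0)

v_0 = (1, 0, 3).
v_1 = A·v_0 = (2, 2, 2).
v_2 = A·v_1 = (4, 3, 4).
v_3 = A·v_2 = (4, 2, 2).
v_4 = A·v_3 = (1, 1, 0).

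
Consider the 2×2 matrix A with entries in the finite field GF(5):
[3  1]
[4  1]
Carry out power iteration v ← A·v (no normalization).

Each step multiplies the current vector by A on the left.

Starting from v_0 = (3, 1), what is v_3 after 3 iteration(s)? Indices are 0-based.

v_3 = (2, 0)

v_0 = (3, 1).
v_1 = A·v_0 = (0, 3).
v_2 = A·v_1 = (3, 3).
v_3 = A·v_2 = (2, 0).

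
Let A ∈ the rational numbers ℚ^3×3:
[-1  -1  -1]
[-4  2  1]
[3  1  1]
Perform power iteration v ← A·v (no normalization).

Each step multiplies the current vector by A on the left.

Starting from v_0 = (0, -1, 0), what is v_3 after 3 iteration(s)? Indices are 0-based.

v_3 = (7, -26, -3)

v_0 = (0, -1, 0).
v_1 = A·v_0 = (1, -2, -1).
v_2 = A·v_1 = (2, -9, 0).
v_3 = A·v_2 = (7, -26, -3).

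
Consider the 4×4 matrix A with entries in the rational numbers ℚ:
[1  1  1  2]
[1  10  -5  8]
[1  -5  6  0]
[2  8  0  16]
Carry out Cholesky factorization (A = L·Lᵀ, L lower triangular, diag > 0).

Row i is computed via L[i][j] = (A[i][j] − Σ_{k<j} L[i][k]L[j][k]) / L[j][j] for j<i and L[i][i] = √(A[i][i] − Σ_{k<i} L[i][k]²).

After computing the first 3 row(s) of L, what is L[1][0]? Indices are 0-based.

L[1][0] = 1

Step 1: L[0][0] = √(1) = 1.
  L[1][0] = (1) / L[0][0] = 1.
Step 2: L[1][1] = √(9) = 3.
  L[2][0] = (1) / L[0][0] = 1.
  L[2][1] = (-6) / L[1][1] = -2.
Step 3: L[2][2] = √(1) = 1.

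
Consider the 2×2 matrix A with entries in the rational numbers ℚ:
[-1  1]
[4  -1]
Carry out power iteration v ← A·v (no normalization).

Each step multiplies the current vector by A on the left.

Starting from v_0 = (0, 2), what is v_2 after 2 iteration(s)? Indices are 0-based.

v_2 = (-4, 10)

v_0 = (0, 2).
v_1 = A·v_0 = (2, -2).
v_2 = A·v_1 = (-4, 10).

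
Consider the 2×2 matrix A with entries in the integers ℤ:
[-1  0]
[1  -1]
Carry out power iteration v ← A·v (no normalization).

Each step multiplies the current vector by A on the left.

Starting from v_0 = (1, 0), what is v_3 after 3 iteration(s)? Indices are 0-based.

v_0 = (1, 0).
v_1 = A·v_0 = (-1, 1).
v_2 = A·v_1 = (1, -2).
v_3 = A·v_2 = (-1, 3).

v_3 = (-1, 3)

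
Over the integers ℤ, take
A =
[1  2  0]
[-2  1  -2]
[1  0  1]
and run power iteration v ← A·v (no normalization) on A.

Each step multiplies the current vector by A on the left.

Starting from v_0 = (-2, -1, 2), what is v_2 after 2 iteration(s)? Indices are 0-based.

v_2 = (-6, 7, -4)

v_0 = (-2, -1, 2).
v_1 = A·v_0 = (-4, -1, 0).
v_2 = A·v_1 = (-6, 7, -4).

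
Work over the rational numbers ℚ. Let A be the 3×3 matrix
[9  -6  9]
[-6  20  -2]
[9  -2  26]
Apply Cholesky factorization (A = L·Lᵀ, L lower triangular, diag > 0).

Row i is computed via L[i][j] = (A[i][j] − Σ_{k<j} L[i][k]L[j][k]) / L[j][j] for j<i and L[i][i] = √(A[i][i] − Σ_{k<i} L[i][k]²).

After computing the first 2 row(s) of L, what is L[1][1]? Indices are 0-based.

Step 1: L[0][0] = √(9) = 3.
  L[1][0] = (-6) / L[0][0] = -2.
Step 2: L[1][1] = √(16) = 4.

L[1][1] = 4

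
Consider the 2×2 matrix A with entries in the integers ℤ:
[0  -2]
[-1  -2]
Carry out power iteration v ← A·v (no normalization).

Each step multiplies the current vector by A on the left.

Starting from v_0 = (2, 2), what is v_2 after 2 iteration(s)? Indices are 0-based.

v_2 = (12, 16)

v_0 = (2, 2).
v_1 = A·v_0 = (-4, -6).
v_2 = A·v_1 = (12, 16).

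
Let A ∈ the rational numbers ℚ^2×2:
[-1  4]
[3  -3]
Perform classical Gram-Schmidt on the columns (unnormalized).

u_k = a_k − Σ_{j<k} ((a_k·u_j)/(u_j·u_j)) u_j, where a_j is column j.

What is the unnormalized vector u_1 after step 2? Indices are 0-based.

Step 1: u_0 = a_0 = (-1, 3).
Step 2: u_1 = a_1 − (-13/10)·u_0 = (27/10, 9/10).

u_1 = (27/10, 9/10)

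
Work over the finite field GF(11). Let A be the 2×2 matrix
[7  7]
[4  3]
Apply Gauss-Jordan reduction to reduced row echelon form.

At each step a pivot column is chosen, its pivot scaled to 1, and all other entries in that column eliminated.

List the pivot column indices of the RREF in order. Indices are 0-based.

pivot columns: 0, 1

pivot(0,0)=7: scale R0 → (1, 1)
  clear (1,0): R1 −= (4)R0 → (0, 10)
pivot(1,1)=10: scale R1 → (0, 1)
  clear (0,1): R0 −= (1)R1 → (1, 0)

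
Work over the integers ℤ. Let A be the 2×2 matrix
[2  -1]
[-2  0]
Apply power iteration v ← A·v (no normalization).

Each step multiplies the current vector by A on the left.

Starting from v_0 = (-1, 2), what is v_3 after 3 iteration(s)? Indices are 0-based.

v_3 = (-28, 20)

v_0 = (-1, 2).
v_1 = A·v_0 = (-4, 2).
v_2 = A·v_1 = (-10, 8).
v_3 = A·v_2 = (-28, 20).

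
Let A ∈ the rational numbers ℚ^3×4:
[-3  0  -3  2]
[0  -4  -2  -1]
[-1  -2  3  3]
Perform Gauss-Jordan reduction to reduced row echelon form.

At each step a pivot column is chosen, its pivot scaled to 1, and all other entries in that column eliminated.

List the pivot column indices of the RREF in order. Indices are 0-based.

pivot columns: 0, 1, 2

[1] R0 /= -3  ⇒  (1, 0, 1, -2/3)
     R2 -= -1·R0  ⇒  (0, -2, 4, 7/3)
[2] R1 /= -4  ⇒  (0, 1, 1/2, 1/4)
     R2 -= -2·R1  ⇒  (0, 0, 5, 17/6)
[3] R2 /= 5  ⇒  (0, 0, 1, 17/30)
     R0 -= 1·R2  ⇒  (1, 0, 0, -37/30)
     R1 -= 1/2·R2  ⇒  (0, 1, 0, -1/30)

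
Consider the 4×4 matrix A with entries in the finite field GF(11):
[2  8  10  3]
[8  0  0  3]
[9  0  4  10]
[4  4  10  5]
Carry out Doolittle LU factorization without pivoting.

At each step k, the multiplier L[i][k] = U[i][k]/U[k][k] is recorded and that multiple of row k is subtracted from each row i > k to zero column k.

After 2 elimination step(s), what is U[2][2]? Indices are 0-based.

U[2][2] = 4

k=0: U[0][0]=2
  eliminate (1,0): mult=4, new row 1: (0, 1, 4, 2); set L[1][0]=4
  eliminate (2,0): mult=10, new row 2: (0, 8, 3, 2); set L[2][0]=10
  eliminate (3,0): mult=2, new row 3: (0, 10, 1, 10); set L[3][0]=2
k=1: U[1][1]=1
  eliminate (2,1): mult=8, new row 2: (0, 0, 4, 8); set L[2][1]=8
  eliminate (3,1): mult=10, new row 3: (0, 0, 5, 1); set L[3][1]=10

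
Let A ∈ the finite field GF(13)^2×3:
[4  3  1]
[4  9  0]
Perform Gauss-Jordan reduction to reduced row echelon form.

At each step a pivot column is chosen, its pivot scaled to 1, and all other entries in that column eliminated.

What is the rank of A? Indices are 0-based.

[1] R0 /= 4  ⇒  (1, 4, 10)
     R1 -= 4·R0  ⇒  (0, 6, 12)
[2] R1 /= 6  ⇒  (0, 1, 2)
     R0 -= 4·R1  ⇒  (1, 0, 2)

rank = 2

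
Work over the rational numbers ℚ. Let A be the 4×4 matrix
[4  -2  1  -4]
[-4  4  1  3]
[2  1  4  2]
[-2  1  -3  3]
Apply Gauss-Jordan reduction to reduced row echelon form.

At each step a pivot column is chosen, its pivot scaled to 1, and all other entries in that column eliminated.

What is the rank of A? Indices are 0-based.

rank = 4

[1] R0 /= 4  ⇒  (1, -1/2, 1/4, -1)
     R1 -= -4·R0  ⇒  (0, 2, 2, -1)
     R2 -= 2·R0  ⇒  (0, 2, 7/2, 4)
     R3 -= -2·R0  ⇒  (0, 0, -5/2, 1)
[2] R1 /= 2  ⇒  (0, 1, 1, -1/2)
     R0 -= -1/2·R1  ⇒  (1, 0, 3/4, -5/4)
     R2 -= 2·R1  ⇒  (0, 0, 3/2, 5)
[3] R2 /= 3/2  ⇒  (0, 0, 1, 10/3)
     R0 -= 3/4·R2  ⇒  (1, 0, 0, -15/4)
     R1 -= 1·R2  ⇒  (0, 1, 0, -23/6)
     R3 -= -5/2·R2  ⇒  (0, 0, 0, 28/3)
[4] R3 /= 28/3  ⇒  (0, 0, 0, 1)
     R0 -= -15/4·R3  ⇒  (1, 0, 0, 0)
     R1 -= -23/6·R3  ⇒  (0, 1, 0, 0)
     R2 -= 10/3·R3  ⇒  (0, 0, 1, 0)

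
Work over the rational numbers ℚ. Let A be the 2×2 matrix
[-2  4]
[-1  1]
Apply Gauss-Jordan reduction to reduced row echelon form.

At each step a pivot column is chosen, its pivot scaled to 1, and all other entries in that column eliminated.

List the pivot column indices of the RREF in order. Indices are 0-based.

pivot columns: 0, 1

step 1: normalize row 0 (÷-2) = (1, -2)
  row 1: subtract -1×row0 = (0, -1)
step 2: normalize row 1 (÷-1) = (0, 1)
  row 0: subtract -2×row1 = (1, 0)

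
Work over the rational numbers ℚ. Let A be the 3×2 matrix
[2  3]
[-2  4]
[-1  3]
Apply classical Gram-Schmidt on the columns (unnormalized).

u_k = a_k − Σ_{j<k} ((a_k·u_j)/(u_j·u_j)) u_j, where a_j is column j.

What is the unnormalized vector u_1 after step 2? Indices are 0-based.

Step 1: u_0 = a_0 = (2, -2, -1).
Step 2: u_1 = a_1 − (-5/9)·u_0 = (37/9, 26/9, 22/9).

u_1 = (37/9, 26/9, 22/9)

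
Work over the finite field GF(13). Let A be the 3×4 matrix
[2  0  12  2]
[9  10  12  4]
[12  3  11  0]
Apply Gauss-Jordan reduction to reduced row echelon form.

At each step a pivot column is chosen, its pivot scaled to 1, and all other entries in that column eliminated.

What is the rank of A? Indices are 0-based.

rank = 3

pivot(0,0)=2: scale R0 → (1, 0, 6, 1)
  clear (1,0): R1 −= (9)R0 → (0, 10, 10, 8)
  clear (2,0): R2 −= (12)R0 → (0, 3, 4, 1)
pivot(1,1)=10: scale R1 → (0, 1, 1, 6)
  clear (2,1): R2 −= (3)R1 → (0, 0, 1, 9)
pivot(2,2)=1: scale R2 → (0, 0, 1, 9)
  clear (0,2): R0 −= (6)R2 → (1, 0, 0, 12)
  clear (1,2): R1 −= (1)R2 → (0, 1, 0, 10)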